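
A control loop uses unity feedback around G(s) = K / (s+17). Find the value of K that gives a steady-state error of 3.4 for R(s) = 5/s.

System type = 0 (no poles at s=0).
K_p = lim_{s→0} G(s) = K / (17) = (1/17)·K.
e_ss = 5/(1 + K_p) = 3.4 ⇒ 1 + (1/17)·K = 25/17 ⇒ K = 8.

8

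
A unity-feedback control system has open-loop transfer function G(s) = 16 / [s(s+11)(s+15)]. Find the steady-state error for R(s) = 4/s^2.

41.25

One free integrator in G(s): this is a type 1 system.
K_v = lim_{s→0} s·G(s) = 16 / (11·15) = 16/165.
e_ss = 4/K_v = 4/(16/165) = 41.25.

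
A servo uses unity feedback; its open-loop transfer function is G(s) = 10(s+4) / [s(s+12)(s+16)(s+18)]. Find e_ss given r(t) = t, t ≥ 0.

G(s) has one factor of s in the denominator, so the system is type 1.
K_v = lim_{s→0} s·G(s) = 10·4 / (12·16·18) = 5/432.
e_ss = 1/K_v = 1/(5/432) = 86.4.

86.4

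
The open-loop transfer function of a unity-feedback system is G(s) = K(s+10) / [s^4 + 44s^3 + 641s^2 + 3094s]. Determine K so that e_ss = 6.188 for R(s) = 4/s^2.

The denominator has no term below 3094s — 1 pole at s=0, type 1.
K_v = lim_{s→0} s·G(s) = K·10 / 3094 = (5/1547)·K.
e_ss = 4/K_v = 6.188 ⇒ K_v = 1000/1547 ⇒ K = (1000/1547)/(5/1547) = 200.

200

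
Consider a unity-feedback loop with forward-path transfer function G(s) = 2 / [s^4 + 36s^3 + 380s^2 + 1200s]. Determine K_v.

1/600

Lowest-order denominator term is 1200s, so the open loop has 1 pole at the origin → type 1 system.
K_v = lim_{s→0} s·G(s) = 2 / 1200 = 1/600.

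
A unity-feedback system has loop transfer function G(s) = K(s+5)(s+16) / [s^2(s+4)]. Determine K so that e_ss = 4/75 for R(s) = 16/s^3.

15

G(s) has two factors of s in the denominator, so the system is type 2.
K_a = lim_{s→0} s^2·G(s) = K·5·16 / (4) = 20·K.
e_ss = 16/K_a = 4/75 ⇒ K_a = 300 ⇒ K = 300/20 = 15.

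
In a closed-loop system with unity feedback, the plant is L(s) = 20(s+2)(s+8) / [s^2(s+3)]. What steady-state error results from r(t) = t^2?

System type = 2 (two poles at s=0).
K_a = lim_{s→0} s^2·L(s) = 20·2·8 / (3) = 320/3.
r(t) = t^2 gives R(s) = 2/s^3.
e_ss = 2/K_a = 2/(320/3) = 3/160.

3/160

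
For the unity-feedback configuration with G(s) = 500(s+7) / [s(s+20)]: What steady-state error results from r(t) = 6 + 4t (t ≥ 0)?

One free integrator in G(s): this is a type 1 system. By superposition:
  • 6: tracked with zero error.
  • 4t: e_ss = 4/K_v with K_v=175 → 4/175.
Total e_ss = 4/175.

4/175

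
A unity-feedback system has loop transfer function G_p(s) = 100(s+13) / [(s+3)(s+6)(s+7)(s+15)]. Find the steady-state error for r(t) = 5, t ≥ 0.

945/319

No free integrators in G_p(s): this is a type 0 system.
K_p = lim_{s→0} G_p(s) = 100·13 / (3·6·7·15) = 130/189.
e_ss = 5/(1 + K_p) = 5/(319/189) = 945/319.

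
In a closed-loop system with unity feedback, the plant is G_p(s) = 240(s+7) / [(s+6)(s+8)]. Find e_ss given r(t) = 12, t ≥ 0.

No free integrators in G_p(s): this is a type 0 system.
K_p = lim_{s→0} G_p(s) = 240·7 / (6·8) = 35.
e_ss = 12/(1 + K_p) = 12/36 = 1/3.

1/3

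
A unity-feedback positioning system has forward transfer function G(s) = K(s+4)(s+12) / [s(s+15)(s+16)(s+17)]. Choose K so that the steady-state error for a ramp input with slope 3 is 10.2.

25

System type = 1 (one pole at s=0).
K_v = lim_{s→0} s·G(s) = K·4·12 / (15·16·17) = (1/85)·K.
e_ss = 3/K_v = 10.2 ⇒ K_v = 5/17 ⇒ K = (5/17)/(1/85) = 25.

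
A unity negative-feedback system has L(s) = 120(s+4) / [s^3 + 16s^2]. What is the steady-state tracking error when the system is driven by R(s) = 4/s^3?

Factoring s^2 from the denominator leaves a polynomial with constant term 16, so the system is type 2.
K_a = lim_{s→0} s^2·L(s) = 120·4 / 16 = 30.
r(t) = 2t^2 gives R(s) = 4/s^3.
e_ss = 4/K_a = 4/30 = 2/15.

2/15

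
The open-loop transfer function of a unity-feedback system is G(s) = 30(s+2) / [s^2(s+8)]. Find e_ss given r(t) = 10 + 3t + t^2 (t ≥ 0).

4/15

System type = 2 (two poles at s=0). Taking each input component in turn:
  • 10: tracked with zero error.
  • 3t: tracked with zero error.
  • t^2: e_ss = 2/K_a with K_a=7.5 → 4/15.
Total e_ss = 4/15.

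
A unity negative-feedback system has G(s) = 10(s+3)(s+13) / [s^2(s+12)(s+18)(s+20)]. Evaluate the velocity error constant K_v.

infinity

K_v = lim_{s→0} s·G(s); with 2 poles at the origin the limit diverges, so K_v = ∞.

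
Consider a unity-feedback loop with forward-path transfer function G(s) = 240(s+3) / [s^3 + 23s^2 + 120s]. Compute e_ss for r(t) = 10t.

5/3

Lowest-order denominator term is 120s, so the open loop has 1 pole at the origin → type 1 system.
K_v = lim_{s→0} s·G(s) = 240·3 / 120 = 6.
e_ss = 10/K_v = 10/6 = 5/3.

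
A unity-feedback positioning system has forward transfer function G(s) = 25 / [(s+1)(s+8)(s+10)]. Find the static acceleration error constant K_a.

The open loop has no poles at the origin → type 0 system.
K_a = lim_{s→0} s^2·G(s) = 0 (the extra factor of s kills the finite limit).

0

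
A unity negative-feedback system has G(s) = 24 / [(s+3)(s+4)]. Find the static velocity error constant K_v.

G(s) has no factors of s in the denominator, so the system is type 0.
K_v = lim_{s→0} s·G(s) = 0 (the extra factor of s kills the finite limit).

0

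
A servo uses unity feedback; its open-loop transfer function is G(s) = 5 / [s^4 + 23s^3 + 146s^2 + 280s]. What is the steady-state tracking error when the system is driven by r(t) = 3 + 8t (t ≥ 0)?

Factoring s from the denominator leaves a polynomial with constant term 280, so the system is type 1. By superposition:
  • 3: tracked with zero error.
  • 8t: e_ss = 8/K_v with K_v=1/56 → 448.
Total e_ss = 448.

448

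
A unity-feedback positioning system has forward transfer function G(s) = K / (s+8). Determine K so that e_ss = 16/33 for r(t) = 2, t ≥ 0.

The open loop has no poles at the origin → type 0 system.
K_p = lim_{s→0} G(s) = K / (8) = 0.125·K.
e_ss = 2/(1 + K_p) = 16/33 ⇒ 1 + 0.125·K = 4.125 ⇒ K = 25.

25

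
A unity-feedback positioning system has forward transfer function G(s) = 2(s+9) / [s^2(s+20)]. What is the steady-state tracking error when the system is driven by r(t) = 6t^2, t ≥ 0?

40/3

Two free integrators in G(s): this is a type 2 system.
K_a = lim_{s→0} s^2·G(s) = 2·9 / (20) = 0.9.
r(t) = 6t^2 gives R(s) = 12/s^3.
e_ss = 12/K_a = 12/0.9 = 40/3.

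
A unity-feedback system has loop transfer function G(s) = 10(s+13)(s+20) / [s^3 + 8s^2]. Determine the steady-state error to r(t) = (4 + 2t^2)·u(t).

4/325

Factoring s^2 from the denominator leaves a polynomial with constant term 8, so the system is type 2. Treating each term separately:
  • 4: tracked with zero error.
  • 2t^2: e_ss = 4/K_a with K_a=325 → 4/325.
Total e_ss = 4/325.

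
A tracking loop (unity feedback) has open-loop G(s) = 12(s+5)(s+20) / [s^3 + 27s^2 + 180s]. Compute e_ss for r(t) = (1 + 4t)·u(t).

The denominator has no term below 180s — 1 pole at s=0, type 1. Taking each input component in turn:
  • 1: tracked with zero error.
  • 4t: e_ss = 4/K_v with K_v=20/3 → 0.6.
Total e_ss = 0.6.

0.6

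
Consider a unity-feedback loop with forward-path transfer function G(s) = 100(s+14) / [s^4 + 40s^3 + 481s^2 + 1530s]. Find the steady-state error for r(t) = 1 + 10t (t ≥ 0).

Factoring s from the denominator leaves a polynomial with constant term 1530, so the system is type 1. By superposition:
  • 1: tracked with zero error.
  • 10t: e_ss = 10/K_v with K_v=140/153 → 153/14.
Total e_ss = 153/14.

153/14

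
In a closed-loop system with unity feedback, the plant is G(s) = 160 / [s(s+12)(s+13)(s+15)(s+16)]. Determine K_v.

1/234

G(s) has one factor of s in the denominator, so the system is type 1.
K_v = lim_{s→0} s·G(s) = 160 / (12·13·15·16) = 1/234.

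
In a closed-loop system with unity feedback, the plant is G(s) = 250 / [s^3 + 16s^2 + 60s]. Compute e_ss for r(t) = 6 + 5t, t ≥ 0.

1.2

Factoring s from the denominator leaves a polynomial with constant term 60, so the system is type 1. Taking each input component in turn:
  • 6: tracked with zero error.
  • 5t: e_ss = 5/K_v with K_v=25/6 → 1.2.
Total e_ss = 1.2.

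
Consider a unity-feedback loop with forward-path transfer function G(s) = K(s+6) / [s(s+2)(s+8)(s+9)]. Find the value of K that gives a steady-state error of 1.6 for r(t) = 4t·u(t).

60

One free integrator in G(s): this is a type 1 system.
K_v = lim_{s→0} s·G(s) = K·6 / (2·8·9) = (1/24)·K.
e_ss = 4/K_v = 1.6 ⇒ K_v = 2.5 ⇒ K = 2.5/(1/24) = 60.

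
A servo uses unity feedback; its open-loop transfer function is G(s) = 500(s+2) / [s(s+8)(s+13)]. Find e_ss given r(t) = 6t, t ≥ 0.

The open loop has one pole at the origin → type 1 system.
K_v = lim_{s→0} s·G(s) = 500·2 / (8·13) = 125/13.
e_ss = 6/K_v = 6/(125/13) = 0.624.

0.624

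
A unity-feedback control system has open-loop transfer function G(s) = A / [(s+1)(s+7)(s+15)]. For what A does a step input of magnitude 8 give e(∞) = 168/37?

80

G(s) has no factors of s in the denominator, so the system is type 0.
K_p = lim_{s→0} G(s) = A / (1·7·15) = (1/105)·A.
e_ss = 8/(1 + K_p) = 168/37 ⇒ 1 + (1/105)·A = 37/21 ⇒ A = 80.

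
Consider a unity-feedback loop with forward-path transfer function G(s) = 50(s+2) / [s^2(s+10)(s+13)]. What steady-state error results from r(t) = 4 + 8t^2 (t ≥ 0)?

System type = 2 (two poles at s=0). Taking each input component in turn:
  • 4: tracked with zero error.
  • 8t^2: e_ss = 16/K_a with K_a=10/13 → 20.8.
Total e_ss = 20.8.

20.8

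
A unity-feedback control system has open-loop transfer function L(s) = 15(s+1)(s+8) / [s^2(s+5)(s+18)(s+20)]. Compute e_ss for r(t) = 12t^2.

360

Two free integrators in L(s): this is a type 2 system.
K_a = lim_{s→0} s^2·L(s) = 15·1·8 / (5·18·20) = 1/15.
r(t) = 12t^2 gives R(s) = 24/s^3.
e_ss = 24/K_a = 24/(1/15) = 360.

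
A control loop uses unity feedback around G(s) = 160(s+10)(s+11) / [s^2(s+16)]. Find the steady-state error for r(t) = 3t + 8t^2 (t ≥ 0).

4/275

System type = 2 (two poles at s=0). By superposition:
  • 3t: tracked with zero error.
  • 8t^2: e_ss = 16/K_a with K_a=1100 → 4/275.
Total e_ss = 4/275.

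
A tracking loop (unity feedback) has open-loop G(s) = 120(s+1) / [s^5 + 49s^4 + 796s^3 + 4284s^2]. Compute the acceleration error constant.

Factoring s^2 from the denominator leaves a polynomial with constant term 4284, so the system is type 2.
K_a = lim_{s→0} s^2·G(s) = 120·1 / 4284 = 10/357.

10/357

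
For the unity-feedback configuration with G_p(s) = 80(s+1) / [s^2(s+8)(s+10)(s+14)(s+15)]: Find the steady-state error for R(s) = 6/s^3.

System type = 2 (two poles at s=0).
K_a = lim_{s→0} s^2·G_p(s) = 80·1 / (8·10·14·15) = 1/210.
r(t) = 3t^2 gives R(s) = 6/s^3.
e_ss = 6/K_a = 6/(1/210) = 1260.

1260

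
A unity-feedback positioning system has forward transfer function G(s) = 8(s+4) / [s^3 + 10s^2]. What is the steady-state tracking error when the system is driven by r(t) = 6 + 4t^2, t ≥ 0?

2.5

The denominator has no term below 10s^2 — 2 poles at s=0, type 2. Taking each input component in turn:
  • 6: tracked with zero error.
  • 4t^2: e_ss = 8/K_a with K_a=3.2 → 2.5.
Total e_ss = 2.5.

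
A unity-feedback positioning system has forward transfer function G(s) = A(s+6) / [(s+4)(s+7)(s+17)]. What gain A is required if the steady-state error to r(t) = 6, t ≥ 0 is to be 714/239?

No free integrators in G(s): this is a type 0 system.
K_p = lim_{s→0} G(s) = A·6 / (4·7·17) = (3/238)·A.
e_ss = 6/(1 + K_p) = 714/239 ⇒ 1 + (3/238)·A = 239/119 ⇒ A = 80.

80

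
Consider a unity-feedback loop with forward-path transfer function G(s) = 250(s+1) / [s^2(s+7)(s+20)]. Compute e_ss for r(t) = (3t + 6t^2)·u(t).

6.72

G(s) has two factors of s in the denominator, so the system is type 2. Treating each term separately:
  • 3t: tracked with zero error.
  • 6t^2: e_ss = 12/K_a with K_a=25/14 → 6.72.
Total e_ss = 6.72.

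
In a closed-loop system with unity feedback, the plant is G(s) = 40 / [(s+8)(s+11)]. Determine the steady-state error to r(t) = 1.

0.6875

G(s) has no factors of s in the denominator, so the system is type 0.
K_p = lim_{s→0} G(s) = 40 / (8·11) = 5/11.
e_ss = 1/(1 + K_p) = 1/(16/11) = 0.6875.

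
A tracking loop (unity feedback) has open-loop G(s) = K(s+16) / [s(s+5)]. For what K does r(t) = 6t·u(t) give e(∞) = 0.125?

15

The open loop has one pole at the origin → type 1 system.
K_v = lim_{s→0} s·G(s) = K·16 / (5) = 3.2·K.
e_ss = 6/K_v = 0.125 ⇒ K_v = 48 ⇒ K = 48/3.2 = 15.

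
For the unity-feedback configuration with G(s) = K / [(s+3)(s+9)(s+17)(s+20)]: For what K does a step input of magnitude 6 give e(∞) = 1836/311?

150

No free integrators in G(s): this is a type 0 system.
K_p = lim_{s→0} G(s) = K / (3·9·17·20) = (1/9180)·K.
e_ss = 6/(1 + K_p) = 1836/311 ⇒ 1 + (1/9180)·K = 311/306 ⇒ K = 150.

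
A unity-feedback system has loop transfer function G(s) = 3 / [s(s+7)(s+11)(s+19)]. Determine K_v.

3/1463

System type = 1 (one pole at s=0).
K_v = lim_{s→0} s·G(s) = 3 / (7·11·19) = 3/1463.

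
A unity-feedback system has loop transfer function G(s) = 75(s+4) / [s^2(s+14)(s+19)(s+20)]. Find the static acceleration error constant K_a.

15/266

G(s) has two factors of s in the denominator, so the system is type 2.
K_a = lim_{s→0} s^2·G(s) = 75·4 / (14·19·20) = 15/266.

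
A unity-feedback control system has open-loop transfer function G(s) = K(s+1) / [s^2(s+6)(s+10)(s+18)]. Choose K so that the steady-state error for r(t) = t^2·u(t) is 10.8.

G(s) has two factors of s in the denominator, so the system is type 2.
K_a = lim_{s→0} s^2·G(s) = K·1 / (6·10·18) = (1/1080)·K.
e_ss = 2/K_a = 10.8 ⇒ K_a = 5/27 ⇒ K = (5/27)/(1/1080) = 200.

200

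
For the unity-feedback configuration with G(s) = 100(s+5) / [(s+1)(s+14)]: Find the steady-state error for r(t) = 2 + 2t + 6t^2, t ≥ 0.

infinity

The open loop has no poles at the origin → type 0 system. By superposition:
  • 2: e_ss = 2/(1+K_p) with K_p=250/7 → 14/257.
  • 2t: a type-0 system cannot track it, e_ss → ∞.
  • 6t^2: a type-0 system cannot track it, e_ss → ∞.
The unbounded component dominates.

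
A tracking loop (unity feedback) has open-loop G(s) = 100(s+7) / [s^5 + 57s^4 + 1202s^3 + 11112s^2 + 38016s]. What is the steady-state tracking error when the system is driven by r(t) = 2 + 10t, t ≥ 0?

The denominator has no term below 38016s — 1 pole at s=0, type 1. Treating each term separately:
  • 2: tracked with zero error.
  • 10t: e_ss = 10/K_v with K_v=175/9504 → 19008/35.
Total e_ss = 19008/35.

19008/35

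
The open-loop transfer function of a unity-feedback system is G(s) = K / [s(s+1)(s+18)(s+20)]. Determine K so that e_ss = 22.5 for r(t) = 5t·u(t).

80

System type = 1 (one pole at s=0).
K_v = lim_{s→0} s·G(s) = K / (1·18·20) = (1/360)·K.
e_ss = 5/K_v = 22.5 ⇒ K_v = 2/9 ⇒ K = (2/9)/(1/360) = 80.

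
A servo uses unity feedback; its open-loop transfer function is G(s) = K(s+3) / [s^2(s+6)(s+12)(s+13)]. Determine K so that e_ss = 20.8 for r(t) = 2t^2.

G(s) has two factors of s in the denominator, so the system is type 2.
K_a = lim_{s→0} s^2·G(s) = K·3 / (6·12·13) = (1/312)·K.
e_ss = 4/K_a = 20.8 ⇒ K_a = 5/26 ⇒ K = (5/26)/(1/312) = 60.

60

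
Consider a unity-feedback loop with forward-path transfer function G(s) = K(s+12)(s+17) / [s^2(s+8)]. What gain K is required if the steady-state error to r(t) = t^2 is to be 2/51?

2

G(s) has two factors of s in the denominator, so the system is type 2.
K_a = lim_{s→0} s^2·G(s) = K·12·17 / (8) = 25.5·K.
e_ss = 2/K_a = 2/51 ⇒ K_a = 51 ⇒ K = 51/25.5 = 2.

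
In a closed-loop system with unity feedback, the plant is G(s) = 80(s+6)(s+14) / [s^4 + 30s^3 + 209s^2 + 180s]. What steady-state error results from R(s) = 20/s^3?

infinity

Factoring s from the denominator leaves a polynomial with constant term 180, so the system is type 1.
For a type-1 system K_a = 0, so e_ss to a parabolic input is unbounded.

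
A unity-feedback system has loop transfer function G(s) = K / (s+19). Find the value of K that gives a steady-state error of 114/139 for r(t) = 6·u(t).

120

No free integrators in G(s): this is a type 0 system.
K_p = lim_{s→0} G(s) = K / (19) = (1/19)·K.
e_ss = 6/(1 + K_p) = 114/139 ⇒ 1 + (1/19)·K = 139/19 ⇒ K = 120.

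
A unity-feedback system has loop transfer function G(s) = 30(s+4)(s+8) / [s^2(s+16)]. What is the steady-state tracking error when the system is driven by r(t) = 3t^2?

System type = 2 (two poles at s=0).
K_a = lim_{s→0} s^2·G(s) = 30·4·8 / (16) = 60.
r(t) = 3t^2 gives R(s) = 6/s^3.
e_ss = 6/K_a = 6/60 = 0.1.

0.1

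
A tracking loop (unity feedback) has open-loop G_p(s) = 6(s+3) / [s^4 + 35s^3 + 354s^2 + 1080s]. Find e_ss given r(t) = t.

60

Factoring s from the denominator leaves a polynomial with constant term 1080, so the system is type 1.
K_v = lim_{s→0} s·G_p(s) = 6·3 / 1080 = 1/60.
e_ss = 1/K_v = 1/(1/60) = 60.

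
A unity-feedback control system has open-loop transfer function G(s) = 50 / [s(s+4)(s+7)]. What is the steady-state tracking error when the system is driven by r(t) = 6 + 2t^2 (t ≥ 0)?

G(s) has one factor of s in the denominator, so the system is type 1. Treating each term separately:
  • 6: tracked with zero error.
  • 2t^2: a type-1 system cannot track it, e_ss → ∞.
The unbounded component dominates.

infinity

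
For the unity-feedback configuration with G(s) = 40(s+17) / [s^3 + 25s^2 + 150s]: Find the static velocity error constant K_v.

Factoring s from the denominator leaves a polynomial with constant term 150, so the system is type 1.
K_v = lim_{s→0} s·G(s) = 40·17 / 150 = 68/15.

68/15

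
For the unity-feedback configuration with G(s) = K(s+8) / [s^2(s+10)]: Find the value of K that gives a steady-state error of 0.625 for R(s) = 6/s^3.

12

G(s) has two factors of s in the denominator, so the system is type 2.
K_a = lim_{s→0} s^2·G(s) = K·8 / (10) = 0.8·K.
e_ss = 6/K_a = 0.625 ⇒ K_a = 9.6 ⇒ K = 9.6/0.8 = 12.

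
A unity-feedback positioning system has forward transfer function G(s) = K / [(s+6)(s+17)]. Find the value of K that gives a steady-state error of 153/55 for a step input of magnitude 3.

The open loop has no poles at the origin → type 0 system.
K_p = lim_{s→0} G(s) = K / (6·17) = (1/102)·K.
e_ss = 3/(1 + K_p) = 153/55 ⇒ 1 + (1/102)·K = 55/51 ⇒ K = 8.

8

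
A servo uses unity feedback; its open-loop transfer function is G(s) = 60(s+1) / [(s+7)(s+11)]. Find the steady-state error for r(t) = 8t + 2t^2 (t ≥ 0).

infinity

No free integrators in G(s): this is a type 0 system. Treating each term separately:
  • 8t: a type-0 system cannot track it, e_ss → ∞.
  • 2t^2: a type-0 system cannot track it, e_ss → ∞.
The unbounded component dominates.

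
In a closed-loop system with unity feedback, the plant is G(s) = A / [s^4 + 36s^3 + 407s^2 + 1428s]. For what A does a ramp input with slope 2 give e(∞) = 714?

Lowest-order denominator term is 1428s, so the open loop has 1 pole at the origin → type 1 system.
K_v = lim_{s→0} s·G(s) = A / 1428 = (1/1428)·A.
e_ss = 2/K_v = 714 ⇒ K_v = 1/357 ⇒ A = (1/357)/(1/1428) = 4.

4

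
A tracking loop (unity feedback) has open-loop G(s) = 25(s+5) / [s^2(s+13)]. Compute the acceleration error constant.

125/13

System type = 2 (two poles at s=0).
K_a = lim_{s→0} s^2·G(s) = 25·5 / (13) = 125/13.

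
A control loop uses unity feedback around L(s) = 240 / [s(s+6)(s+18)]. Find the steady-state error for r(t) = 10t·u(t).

4.5

System type = 1 (one pole at s=0).
K_v = lim_{s→0} s·L(s) = 240 / (6·18) = 20/9.
e_ss = 10/K_v = 10/(20/9) = 4.5.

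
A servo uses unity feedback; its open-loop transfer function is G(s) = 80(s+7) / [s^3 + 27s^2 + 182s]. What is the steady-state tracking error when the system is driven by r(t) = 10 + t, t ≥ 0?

The denominator has no term below 182s — 1 pole at s=0, type 1. Taking each input component in turn:
  • 10: tracked with zero error.
  • t: e_ss = 1/K_v with K_v=40/13 → 0.325.
Total e_ss = 0.325.

0.325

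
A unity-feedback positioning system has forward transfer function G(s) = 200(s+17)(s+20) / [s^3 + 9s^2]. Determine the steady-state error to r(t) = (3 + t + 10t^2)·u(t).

Factoring s^2 from the denominator leaves a polynomial with constant term 9, so the system is type 2. By superposition:
  • 3: tracked with zero error.
  • t: tracked with zero error.
  • 10t^2: e_ss = 20/K_a with K_a=68000/9 → 9/3400.
Total e_ss = 9/3400.

9/3400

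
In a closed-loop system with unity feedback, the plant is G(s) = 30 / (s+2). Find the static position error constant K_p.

G(s) has no factors of s in the denominator, so the system is type 0.
K_p = lim_{s→0} G(s) = 30 / (2) = 15.

15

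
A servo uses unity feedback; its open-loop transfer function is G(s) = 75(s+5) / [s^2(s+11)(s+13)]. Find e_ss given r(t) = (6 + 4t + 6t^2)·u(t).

4.576

The open loop has two poles at the origin → type 2 system. Taking each input component in turn:
  • 6: tracked with zero error.
  • 4t: tracked with zero error.
  • 6t^2: e_ss = 12/K_a with K_a=375/143 → 4.576.
Total e_ss = 4.576.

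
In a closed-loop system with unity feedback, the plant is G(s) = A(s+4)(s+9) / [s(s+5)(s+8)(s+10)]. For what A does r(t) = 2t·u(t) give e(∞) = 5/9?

40

System type = 1 (one pole at s=0).
K_v = lim_{s→0} s·G(s) = A·4·9 / (5·8·10) = 0.09·A.
e_ss = 2/K_v = 5/9 ⇒ K_v = 3.6 ⇒ A = 3.6/0.09 = 40.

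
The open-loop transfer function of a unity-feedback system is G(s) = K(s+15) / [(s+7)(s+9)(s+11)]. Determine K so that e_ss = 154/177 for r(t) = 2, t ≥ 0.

60

G(s) has no factors of s in the denominator, so the system is type 0.
K_p = lim_{s→0} G(s) = K·15 / (7·9·11) = (5/231)·K.
e_ss = 2/(1 + K_p) = 154/177 ⇒ 1 + (5/231)·K = 177/77 ⇒ K = 60.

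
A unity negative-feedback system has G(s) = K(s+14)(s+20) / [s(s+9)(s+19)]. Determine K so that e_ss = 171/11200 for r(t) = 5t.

200

System type = 1 (one pole at s=0).
K_v = lim_{s→0} s·G(s) = K·14·20 / (9·19) = (280/171)·K.
e_ss = 5/K_v = 171/11200 ⇒ K_v = 56000/171 ⇒ K = (56000/171)/(280/171) = 200.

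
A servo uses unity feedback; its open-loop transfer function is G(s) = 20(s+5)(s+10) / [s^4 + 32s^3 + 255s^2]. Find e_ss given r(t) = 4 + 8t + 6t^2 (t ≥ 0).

The denominator has no term below 255s^2 — 2 poles at s=0, type 2. By superposition:
  • 4: tracked with zero error.
  • 8t: tracked with zero error.
  • 6t^2: e_ss = 12/K_a with K_a=200/51 → 3.06.
Total e_ss = 3.06.

3.06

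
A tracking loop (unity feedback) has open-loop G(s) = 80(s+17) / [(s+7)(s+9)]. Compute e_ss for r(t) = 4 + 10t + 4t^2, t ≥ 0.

The open loop has no poles at the origin → type 0 system. Treating each term separately:
  • 4: e_ss = 4/(1+K_p) with K_p=1360/63 → 252/1423.
  • 10t: a type-0 system cannot track it, e_ss → ∞.
  • 4t^2: a type-0 system cannot track it, e_ss → ∞.
The unbounded component dominates.

infinity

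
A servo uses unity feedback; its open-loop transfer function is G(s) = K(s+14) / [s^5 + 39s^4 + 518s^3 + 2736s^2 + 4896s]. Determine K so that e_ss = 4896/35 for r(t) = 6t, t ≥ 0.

15

Factoring s from the denominator leaves a polynomial with constant term 4896, so the system is type 1.
K_v = lim_{s→0} s·G(s) = K·14 / 4896 = (7/2448)·K.
e_ss = 6/K_v = 4896/35 ⇒ K_v = 35/816 ⇒ K = (35/816)/(7/2448) = 15.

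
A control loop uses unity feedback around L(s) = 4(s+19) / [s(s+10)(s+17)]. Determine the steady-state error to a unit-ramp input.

One free integrator in L(s): this is a type 1 system.
K_v = lim_{s→0} s·L(s) = 4·19 / (10·17) = 38/85.
e_ss = 1/K_v = 1/(38/85) = 85/38.

85/38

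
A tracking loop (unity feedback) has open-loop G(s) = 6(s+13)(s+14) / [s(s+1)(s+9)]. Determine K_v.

364/3

System type = 1 (one pole at s=0).
K_v = lim_{s→0} s·G(s) = 6·13·14 / (1·9) = 364/3.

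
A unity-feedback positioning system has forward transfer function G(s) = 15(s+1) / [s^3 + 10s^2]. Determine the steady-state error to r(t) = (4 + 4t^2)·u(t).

Lowest-order denominator term is 10s^2, so the open loop has 2 poles at the origin → type 2 system. Taking each input component in turn:
  • 4: tracked with zero error.
  • 4t^2: e_ss = 8/K_a with K_a=1.5 → 16/3.
Total e_ss = 16/3.

16/3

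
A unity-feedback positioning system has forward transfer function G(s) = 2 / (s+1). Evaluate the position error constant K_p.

2

G(s) has no factors of s in the denominator, so the system is type 0.
K_p = lim_{s→0} G(s) = 2 / (1) = 2.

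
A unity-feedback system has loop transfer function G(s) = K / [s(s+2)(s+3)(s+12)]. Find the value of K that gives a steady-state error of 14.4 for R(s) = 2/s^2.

G(s) has one factor of s in the denominator, so the system is type 1.
K_v = lim_{s→0} s·G(s) = K / (2·3·12) = (1/72)·K.
e_ss = 2/K_v = 14.4 ⇒ K_v = 5/36 ⇒ K = (5/36)/(1/72) = 10.

10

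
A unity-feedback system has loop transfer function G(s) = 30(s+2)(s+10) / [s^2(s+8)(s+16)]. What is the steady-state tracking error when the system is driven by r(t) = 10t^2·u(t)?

64/15

G(s) has two factors of s in the denominator, so the system is type 2.
K_a = lim_{s→0} s^2·G(s) = 30·2·10 / (8·16) = 4.6875.
r(t) = 10t^2 gives R(s) = 20/s^3.
e_ss = 20/K_a = 20/4.6875 = 64/15.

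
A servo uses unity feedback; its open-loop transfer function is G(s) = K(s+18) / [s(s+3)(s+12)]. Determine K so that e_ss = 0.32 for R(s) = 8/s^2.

50

One free integrator in G(s): this is a type 1 system.
K_v = lim_{s→0} s·G(s) = K·18 / (3·12) = 0.5·K.
e_ss = 8/K_v = 0.32 ⇒ K_v = 25 ⇒ K = 25/0.5 = 50.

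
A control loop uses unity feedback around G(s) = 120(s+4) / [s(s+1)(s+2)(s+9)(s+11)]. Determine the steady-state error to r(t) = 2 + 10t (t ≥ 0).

4.125

One free integrator in G(s): this is a type 1 system. Treating each term separately:
  • 2: tracked with zero error.
  • 10t: e_ss = 10/K_v with K_v=80/33 → 4.125.
Total e_ss = 4.125.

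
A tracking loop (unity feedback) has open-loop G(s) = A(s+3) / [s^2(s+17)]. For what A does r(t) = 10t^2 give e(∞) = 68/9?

15

G(s) has two factors of s in the denominator, so the system is type 2.
K_a = lim_{s→0} s^2·G(s) = A·3 / (17) = (3/17)·A.
e_ss = 20/K_a = 68/9 ⇒ K_a = 45/17 ⇒ A = (45/17)/(3/17) = 15.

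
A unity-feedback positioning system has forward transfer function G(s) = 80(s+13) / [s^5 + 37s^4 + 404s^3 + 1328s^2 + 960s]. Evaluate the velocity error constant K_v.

Factoring s from the denominator leaves a polynomial with constant term 960, so the system is type 1.
K_v = lim_{s→0} s·G(s) = 80·13 / 960 = 13/12.

13/12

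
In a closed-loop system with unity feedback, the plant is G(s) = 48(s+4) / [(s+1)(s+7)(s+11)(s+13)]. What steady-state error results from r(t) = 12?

12012/1193

System type = 0 (no poles at s=0).
K_p = lim_{s→0} G(s) = 48·4 / (1·7·11·13) = 192/1001.
e_ss = 12/(1 + K_p) = 12/(1193/1001) = 12012/1193.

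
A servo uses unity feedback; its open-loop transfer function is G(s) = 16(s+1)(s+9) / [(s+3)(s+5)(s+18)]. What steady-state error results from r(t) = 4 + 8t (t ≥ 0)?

System type = 0 (no poles at s=0). By superposition:
  • 4: e_ss = 4/(1+K_p) with K_p=8/15 → 60/23.
  • 8t: a type-0 system cannot track it, e_ss → ∞.
The unbounded component dominates.

infinity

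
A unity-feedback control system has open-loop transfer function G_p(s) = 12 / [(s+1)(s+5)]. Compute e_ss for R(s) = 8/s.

40/17

The open loop has no poles at the origin → type 0 system.
K_p = lim_{s→0} G_p(s) = 12 / (1·5) = 2.4.
e_ss = 8/(1 + K_p) = 8/3.4 = 40/17.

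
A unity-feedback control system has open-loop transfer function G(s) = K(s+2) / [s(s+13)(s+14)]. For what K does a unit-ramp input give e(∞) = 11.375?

G(s) has one factor of s in the denominator, so the system is type 1.
K_v = lim_{s→0} s·G(s) = K·2 / (13·14) = (1/91)·K.
e_ss = 1/K_v = 11.375 ⇒ K_v = 8/91 ⇒ K = (8/91)/(1/91) = 8.

8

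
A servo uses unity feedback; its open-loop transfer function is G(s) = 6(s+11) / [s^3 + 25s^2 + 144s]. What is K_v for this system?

The denominator has no term below 144s — 1 pole at s=0, type 1.
K_v = lim_{s→0} s·G(s) = 6·11 / 144 = 11/24.

11/24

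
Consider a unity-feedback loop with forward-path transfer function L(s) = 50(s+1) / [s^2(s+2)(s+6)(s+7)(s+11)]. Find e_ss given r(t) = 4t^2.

147.84

The open loop has two poles at the origin → type 2 system.
K_a = lim_{s→0} s^2·L(s) = 50·1 / (2·6·7·11) = 25/462.
r(t) = 4t^2 gives R(s) = 8/s^3.
e_ss = 8/K_a = 8/(25/462) = 147.84.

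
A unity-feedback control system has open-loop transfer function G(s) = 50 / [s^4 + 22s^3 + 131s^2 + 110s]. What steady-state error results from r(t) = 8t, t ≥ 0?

17.6

Lowest-order denominator term is 110s, so the open loop has 1 pole at the origin → type 1 system.
K_v = lim_{s→0} s·G(s) = 50 / 110 = 5/11.
e_ss = 8/K_v = 8/(5/11) = 17.6.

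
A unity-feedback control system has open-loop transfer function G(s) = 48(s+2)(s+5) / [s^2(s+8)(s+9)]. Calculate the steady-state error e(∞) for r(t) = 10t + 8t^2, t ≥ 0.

2.4

System type = 2 (two poles at s=0). Taking each input component in turn:
  • 10t: tracked with zero error.
  • 8t^2: e_ss = 16/K_a with K_a=20/3 → 2.4.
Total e_ss = 2.4.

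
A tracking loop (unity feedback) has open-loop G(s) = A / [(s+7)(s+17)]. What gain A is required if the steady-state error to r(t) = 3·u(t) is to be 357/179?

60

The open loop has no poles at the origin → type 0 system.
K_p = lim_{s→0} G(s) = A / (7·17) = (1/119)·A.
e_ss = 3/(1 + K_p) = 357/179 ⇒ 1 + (1/119)·A = 179/119 ⇒ A = 60.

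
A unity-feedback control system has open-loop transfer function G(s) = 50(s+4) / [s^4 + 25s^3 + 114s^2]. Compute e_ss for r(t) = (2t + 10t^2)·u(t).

Factoring s^2 from the denominator leaves a polynomial with constant term 114, so the system is type 2. Treating each term separately:
  • 2t: tracked with zero error.
  • 10t^2: e_ss = 20/K_a with K_a=100/57 → 11.4.
Total e_ss = 11.4.

11.4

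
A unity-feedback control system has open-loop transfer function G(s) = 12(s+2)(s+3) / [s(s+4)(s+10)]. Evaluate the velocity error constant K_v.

The open loop has one pole at the origin → type 1 system.
K_v = lim_{s→0} s·G(s) = 12·2·3 / (4·10) = 1.8.

1.8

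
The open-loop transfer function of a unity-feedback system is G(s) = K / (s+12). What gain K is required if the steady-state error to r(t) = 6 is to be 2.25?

20

The open loop has no poles at the origin → type 0 system.
K_p = lim_{s→0} G(s) = K / (12) = (1/12)·K.
e_ss = 6/(1 + K_p) = 2.25 ⇒ 1 + (1/12)·K = 8/3 ⇒ K = 20.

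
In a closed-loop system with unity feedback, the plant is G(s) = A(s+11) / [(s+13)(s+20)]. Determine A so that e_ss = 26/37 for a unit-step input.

10

The open loop has no poles at the origin → type 0 system.
K_p = lim_{s→0} G(s) = A·11 / (13·20) = (11/260)·A.
e_ss = 1/(1 + K_p) = 26/37 ⇒ 1 + (11/260)·A = 37/26 ⇒ A = 10.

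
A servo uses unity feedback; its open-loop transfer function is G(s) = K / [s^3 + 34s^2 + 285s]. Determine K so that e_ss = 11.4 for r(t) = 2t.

The denominator has no term below 285s — 1 pole at s=0, type 1.
K_v = lim_{s→0} s·G(s) = K / 285 = (1/285)·K.
e_ss = 2/K_v = 11.4 ⇒ K_v = 10/57 ⇒ K = (10/57)/(1/285) = 50.

50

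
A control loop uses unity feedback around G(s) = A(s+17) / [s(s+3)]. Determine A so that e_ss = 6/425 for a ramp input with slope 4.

System type = 1 (one pole at s=0).
K_v = lim_{s→0} s·G(s) = A·17 / (3) = (17/3)·A.
e_ss = 4/K_v = 6/425 ⇒ K_v = 850/3 ⇒ A = (850/3)/(17/3) = 50.

50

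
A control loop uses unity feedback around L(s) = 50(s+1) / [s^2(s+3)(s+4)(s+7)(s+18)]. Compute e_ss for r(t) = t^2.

60.48

L(s) has two factors of s in the denominator, so the system is type 2.
K_a = lim_{s→0} s^2·L(s) = 50·1 / (3·4·7·18) = 25/756.
r(t) = t^2 gives R(s) = 2/s^3.
e_ss = 2/K_a = 2/(25/756) = 60.48.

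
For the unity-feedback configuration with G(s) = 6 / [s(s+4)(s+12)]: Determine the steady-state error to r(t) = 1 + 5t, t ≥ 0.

G(s) has one factor of s in the denominator, so the system is type 1. By superposition:
  • 1: tracked with zero error.
  • 5t: e_ss = 5/K_v with K_v=0.125 → 40.
Total e_ss = 40.

40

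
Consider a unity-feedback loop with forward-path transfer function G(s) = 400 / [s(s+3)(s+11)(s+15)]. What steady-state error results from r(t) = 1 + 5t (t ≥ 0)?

The open loop has one pole at the origin → type 1 system. By superposition:
  • 1: tracked with zero error.
  • 5t: e_ss = 5/K_v with K_v=80/99 → 6.1875.
Total e_ss = 6.1875.

6.1875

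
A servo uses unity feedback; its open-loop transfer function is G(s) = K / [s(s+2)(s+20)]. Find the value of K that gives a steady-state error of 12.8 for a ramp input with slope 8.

25

One free integrator in G(s): this is a type 1 system.
K_v = lim_{s→0} s·G(s) = K / (2·20) = 0.025·K.
e_ss = 8/K_v = 12.8 ⇒ K_v = 0.625 ⇒ K = 0.625/0.025 = 25.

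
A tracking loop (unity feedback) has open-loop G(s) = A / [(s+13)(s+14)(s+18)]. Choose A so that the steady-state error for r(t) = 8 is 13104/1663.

50

No free integrators in G(s): this is a type 0 system.
K_p = lim_{s→0} G(s) = A / (13·14·18) = (1/3276)·A.
e_ss = 8/(1 + K_p) = 13104/1663 ⇒ 1 + (1/3276)·A = 1663/1638 ⇒ A = 50.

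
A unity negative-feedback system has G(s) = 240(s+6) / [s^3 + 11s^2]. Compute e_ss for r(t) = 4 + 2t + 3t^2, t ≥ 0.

Factoring s^2 from the denominator leaves a polynomial with constant term 11, so the system is type 2. Treating each term separately:
  • 4: tracked with zero error.
  • 2t: tracked with zero error.
  • 3t^2: e_ss = 6/K_a with K_a=1440/11 → 11/240.
Total e_ss = 11/240.

11/240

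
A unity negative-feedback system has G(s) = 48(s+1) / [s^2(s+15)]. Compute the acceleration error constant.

The open loop has two poles at the origin → type 2 system.
K_a = lim_{s→0} s^2·G(s) = 48·1 / (15) = 3.2.

3.2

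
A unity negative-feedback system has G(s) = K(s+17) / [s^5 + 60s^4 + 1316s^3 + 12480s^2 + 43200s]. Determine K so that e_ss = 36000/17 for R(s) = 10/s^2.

The denominator has no term below 43200s — 1 pole at s=0, type 1.
K_v = lim_{s→0} s·G(s) = K·17 / 43200 = (17/43200)·K.
e_ss = 10/K_v = 36000/17 ⇒ K_v = 17/3600 ⇒ K = (17/3600)/(17/43200) = 12.

12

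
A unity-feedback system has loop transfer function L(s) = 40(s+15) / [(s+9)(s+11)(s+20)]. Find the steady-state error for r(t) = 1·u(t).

System type = 0 (no poles at s=0).
K_p = lim_{s→0} L(s) = 40·15 / (9·11·20) = 10/33.
e_ss = 1/(1 + K_p) = 1/(43/33) = 33/43.

33/43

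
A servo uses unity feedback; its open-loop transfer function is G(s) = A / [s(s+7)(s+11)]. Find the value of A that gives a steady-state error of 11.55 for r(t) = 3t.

20

System type = 1 (one pole at s=0).
K_v = lim_{s→0} s·G(s) = A / (7·11) = (1/77)·A.
e_ss = 3/K_v = 11.55 ⇒ K_v = 20/77 ⇒ A = (20/77)/(1/77) = 20.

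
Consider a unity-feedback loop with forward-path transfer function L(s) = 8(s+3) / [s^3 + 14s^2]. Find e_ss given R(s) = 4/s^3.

The denominator has no term below 14s^2 — 2 poles at s=0, type 2.
K_a = lim_{s→0} s^2·L(s) = 8·3 / 14 = 12/7.
r(t) = 2t^2 gives R(s) = 4/s^3.
e_ss = 4/K_a = 4/(12/7) = 7/3.

7/3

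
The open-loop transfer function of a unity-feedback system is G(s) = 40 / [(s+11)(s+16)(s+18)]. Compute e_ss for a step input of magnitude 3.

No free integrators in G(s): this is a type 0 system.
K_p = lim_{s→0} G(s) = 40 / (11·16·18) = 5/396.
e_ss = 3/(1 + K_p) = 3/(401/396) = 1188/401.

1188/401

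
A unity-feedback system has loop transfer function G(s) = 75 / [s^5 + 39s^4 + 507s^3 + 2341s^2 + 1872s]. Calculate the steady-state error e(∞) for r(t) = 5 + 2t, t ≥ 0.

Factoring s from the denominator leaves a polynomial with constant term 1872, so the system is type 1. Taking each input component in turn:
  • 5: tracked with zero error.
  • 2t: e_ss = 2/K_v with K_v=25/624 → 49.92.
Total e_ss = 49.92.

49.92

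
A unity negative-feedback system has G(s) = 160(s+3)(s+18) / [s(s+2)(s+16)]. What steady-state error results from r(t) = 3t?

1/90

The open loop has one pole at the origin → type 1 system.
K_v = lim_{s→0} s·G(s) = 160·3·18 / (2·16) = 270.
e_ss = 3/K_v = 3/270 = 1/90.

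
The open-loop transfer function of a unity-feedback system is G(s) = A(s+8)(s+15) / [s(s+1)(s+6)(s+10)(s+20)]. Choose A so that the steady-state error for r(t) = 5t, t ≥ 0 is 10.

5

One free integrator in G(s): this is a type 1 system.
K_v = lim_{s→0} s·G(s) = A·8·15 / (1·6·10·20) = 0.1·A.
e_ss = 5/K_v = 10 ⇒ K_v = 0.5 ⇒ A = 0.5/0.1 = 5.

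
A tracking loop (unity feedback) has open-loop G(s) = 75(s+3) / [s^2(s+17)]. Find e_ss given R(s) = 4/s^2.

0

System type = 2 (two poles at s=0).
K_v = ∞ for a type-2 system; e_ss to a ramp is zero.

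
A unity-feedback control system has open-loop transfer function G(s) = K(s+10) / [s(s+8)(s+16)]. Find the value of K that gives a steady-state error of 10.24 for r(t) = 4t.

5

One free integrator in G(s): this is a type 1 system.
K_v = lim_{s→0} s·G(s) = K·10 / (8·16) = (5/64)·K.
e_ss = 4/K_v = 10.24 ⇒ K_v = 25/64 ⇒ K = (25/64)/(5/64) = 5.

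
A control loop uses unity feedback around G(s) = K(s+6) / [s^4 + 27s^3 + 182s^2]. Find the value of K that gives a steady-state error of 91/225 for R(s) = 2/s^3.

150

The denominator has no term below 182s^2 — 2 poles at s=0, type 2.
K_a = lim_{s→0} s^2·G(s) = K·6 / 182 = (3/91)·K.
e_ss = 2/K_a = 91/225 ⇒ K_a = 450/91 ⇒ K = (450/91)/(3/91) = 150.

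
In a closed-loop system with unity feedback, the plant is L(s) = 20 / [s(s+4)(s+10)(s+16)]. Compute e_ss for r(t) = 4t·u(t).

System type = 1 (one pole at s=0).
K_v = lim_{s→0} s·L(s) = 20 / (4·10·16) = 1/32.
e_ss = 4/K_v = 4/(1/32) = 128.

128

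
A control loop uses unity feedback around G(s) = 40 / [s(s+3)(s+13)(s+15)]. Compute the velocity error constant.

8/117

One free integrator in G(s): this is a type 1 system.
K_v = lim_{s→0} s·G(s) = 40 / (3·13·15) = 8/117.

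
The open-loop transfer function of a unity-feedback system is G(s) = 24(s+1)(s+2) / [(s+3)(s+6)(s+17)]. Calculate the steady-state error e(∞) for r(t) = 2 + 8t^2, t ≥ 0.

infinity

The open loop has no poles at the origin → type 0 system. By superposition:
  • 2: e_ss = 2/(1+K_p) with K_p=8/51 → 102/59.
  • 8t^2: a type-0 system cannot track it, e_ss → ∞.
The unbounded component dominates.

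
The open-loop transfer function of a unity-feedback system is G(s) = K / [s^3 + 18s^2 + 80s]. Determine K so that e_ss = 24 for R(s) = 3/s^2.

10

The denominator has no term below 80s — 1 pole at s=0, type 1.
K_v = lim_{s→0} s·G(s) = K / 80 = 0.0125·K.
e_ss = 3/K_v = 24 ⇒ K_v = 0.125 ⇒ K = 0.125/0.0125 = 10.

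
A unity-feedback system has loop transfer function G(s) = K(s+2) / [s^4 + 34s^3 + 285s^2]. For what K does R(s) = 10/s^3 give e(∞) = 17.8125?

80

The denominator has no term below 285s^2 — 2 poles at s=0, type 2.
K_a = lim_{s→0} s^2·G(s) = K·2 / 285 = (2/285)·K.
e_ss = 10/K_a = 17.8125 ⇒ K_a = 32/57 ⇒ K = (32/57)/(2/285) = 80.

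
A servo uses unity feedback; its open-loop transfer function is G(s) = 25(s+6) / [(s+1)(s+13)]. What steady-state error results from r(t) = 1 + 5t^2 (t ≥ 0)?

infinity

G(s) has no factors of s in the denominator, so the system is type 0. Taking each input component in turn:
  • 1: e_ss = 1/(1+K_p) with K_p=150/13 → 13/163.
  • 5t^2: a type-0 system cannot track it, e_ss → ∞.
The unbounded component dominates.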